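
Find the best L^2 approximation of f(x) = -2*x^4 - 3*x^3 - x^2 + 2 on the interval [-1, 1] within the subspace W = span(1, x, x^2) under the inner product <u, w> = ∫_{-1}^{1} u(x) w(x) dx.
g(x) = -19*x^2/7 - 9*x/5 + 76/35

The best approximation g ∈ W is the orthogonal projection of f onto W. Writing g = a_0 + a_1 x + a_2 x^2, the coefficients solve the normal equations G · a = b where
  G_{ij} = <φ_i, φ_j> and b_i = <f, φ_i>, with φ_0 = 1, φ_1 = x, φ_2 = x^2.
G =
  [2, 0, 2/3]
  [0, 2/3, 0]
  [2/3, 0, 2/5],
b = (38/15, -6/5, 38/105).
Solving gives a_0 = 76/35, a_1 = -9/5, a_2 = -19/7, so
  g(x) = -19*x^2/7 - 9*x/5 + 76/35.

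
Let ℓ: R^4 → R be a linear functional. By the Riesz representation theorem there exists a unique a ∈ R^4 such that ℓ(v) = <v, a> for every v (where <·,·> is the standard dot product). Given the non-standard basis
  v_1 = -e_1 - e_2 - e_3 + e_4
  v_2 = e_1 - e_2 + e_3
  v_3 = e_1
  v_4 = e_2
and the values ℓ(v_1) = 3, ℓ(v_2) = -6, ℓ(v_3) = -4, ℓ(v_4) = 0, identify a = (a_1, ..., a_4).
a = (-4, 0, -2, -3)

Write a = (a_1, ..., a_4) in the standard basis. For each basis vector v_i, ℓ(v_i) = <v_i, a> is a linear equation in the a_j's. Collect the n equations into a matrix system V a = ℓ, where row i of V is v_i (expressed in the standard basis). Since V is invertible (lower-triangular with 1s on the diagonal, up to permutation), solve by back-substitution:
  V =
[[-1, -1, -1, 1],
 [1, -1, 1, 0],
 [1, 0, 0, 0],
 [0, 1, 0, 0]]
  V a = (3, -6, -4, 0)
Solving gives a = (-4, 0, -2, -3).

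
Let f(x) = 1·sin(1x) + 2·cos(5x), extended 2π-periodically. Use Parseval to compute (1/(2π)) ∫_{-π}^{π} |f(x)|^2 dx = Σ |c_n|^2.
Σ |c_n|^2 = 5/2

Expand |f|^2 and use orthogonality of {sin(nx), cos(mx)} on [-π, π]:
  ∫_{-π}^{π} sin(nx)^2 dx = π, ∫ cos(mx)^2 dx = π, and cross terms integrate to 0.
So ∫_{-π}^{π} f(x)^2 dx = 1^2 · π + 2^2 · π = (1 + 4)π.
Divide by 2π: (1 + 4)/2 = 5/2.
By Parseval, this equals Σ |c_n|^2.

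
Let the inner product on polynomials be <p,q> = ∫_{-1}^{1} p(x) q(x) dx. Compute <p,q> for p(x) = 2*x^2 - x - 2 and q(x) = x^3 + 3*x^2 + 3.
<p,q> = -10

Expand the product: p(x)·q(x) = 2*x^5 + 5*x^4 - 5*x^3 - 3*x - 6.
∫_{-1}^{1} of each monomial x^k gives [2/(k+1) if k even, 0 if k odd]. Integrating term-by-term (or equivalently evaluating the antiderivative F(x) = x^6/3 + x^5 - 5*x^4/4 - 3*x^2/2 - 6*x at the endpoints):
  F(1) − F(−1) = -89/12 − (31/12) = -10.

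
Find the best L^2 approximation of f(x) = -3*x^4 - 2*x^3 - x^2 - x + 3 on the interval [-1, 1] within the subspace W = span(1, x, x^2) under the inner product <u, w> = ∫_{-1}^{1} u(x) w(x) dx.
g(x) = -25*x^2/7 - 11*x/5 + 114/35

The best approximation g ∈ W is the orthogonal projection of f onto W. Writing g = a_0 + a_1 x + a_2 x^2, the coefficients solve the normal equations G · a = b where
  G_{ij} = <φ_i, φ_j> and b_i = <f, φ_i>, with φ_0 = 1, φ_1 = x, φ_2 = x^2.
G =
  [2, 0, 2/3]
  [0, 2/3, 0]
  [2/3, 0, 2/5],
b = (62/15, -22/15, 26/35).
Solving gives a_0 = 114/35, a_1 = -11/5, a_2 = -25/7, so
  g(x) = -25*x^2/7 - 11*x/5 + 114/35.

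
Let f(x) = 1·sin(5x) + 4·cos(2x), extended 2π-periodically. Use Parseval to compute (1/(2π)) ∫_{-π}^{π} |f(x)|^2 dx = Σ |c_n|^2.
Σ |c_n|^2 = 17/2

Expand |f|^2 and use orthogonality of {sin(nx), cos(mx)} on [-π, π]:
  ∫_{-π}^{π} sin(nx)^2 dx = π, ∫ cos(mx)^2 dx = π, and cross terms integrate to 0.
So ∫_{-π}^{π} f(x)^2 dx = 1^2 · π + 4^2 · π = (1 + 16)π.
Divide by 2π: (1 + 16)/2 = 17/2.
By Parseval, this equals Σ |c_n|^2.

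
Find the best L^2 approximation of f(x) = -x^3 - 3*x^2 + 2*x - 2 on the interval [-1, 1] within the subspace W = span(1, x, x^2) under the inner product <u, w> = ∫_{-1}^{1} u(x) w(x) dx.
g(x) = -3*x^2 + 7*x/5 - 2

The best approximation g ∈ W is the orthogonal projection of f onto W. Writing g = a_0 + a_1 x + a_2 x^2, the coefficients solve the normal equations G · a = b where
  G_{ij} = <φ_i, φ_j> and b_i = <f, φ_i>, with φ_0 = 1, φ_1 = x, φ_2 = x^2.
G =
  [2, 0, 2/3]
  [0, 2/3, 0]
  [2/3, 0, 2/5],
b = (-6, 14/15, -38/15).
Solving gives a_0 = -2, a_1 = 7/5, a_2 = -3, so
  g(x) = -3*x^2 + 7*x/5 - 2.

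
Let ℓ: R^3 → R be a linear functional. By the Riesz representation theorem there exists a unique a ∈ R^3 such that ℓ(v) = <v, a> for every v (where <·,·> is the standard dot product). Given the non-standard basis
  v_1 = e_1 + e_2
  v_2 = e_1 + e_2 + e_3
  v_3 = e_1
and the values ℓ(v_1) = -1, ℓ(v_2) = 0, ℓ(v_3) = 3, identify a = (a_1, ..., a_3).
a = (3, -4, 1)

Write a = (a_1, ..., a_3) in the standard basis. For each basis vector v_i, ℓ(v_i) = <v_i, a> is a linear equation in the a_j's. Collect the n equations into a matrix system V a = ℓ, where row i of V is v_i (expressed in the standard basis). Since V is invertible (lower-triangular with 1s on the diagonal, up to permutation), solve by back-substitution:
  V =
[[1, 1, 0],
 [1, 1, 1],
 [1, 0, 0]]
  V a = (-1, 0, 3)
Solving gives a = (3, -4, 1).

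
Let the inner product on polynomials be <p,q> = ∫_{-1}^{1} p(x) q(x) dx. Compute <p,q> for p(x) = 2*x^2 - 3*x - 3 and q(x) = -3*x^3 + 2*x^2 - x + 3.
<p,q> = -54/5

Expand the product: p(x)·q(x) = -6*x^5 + 13*x^4 + x^3 + 3*x^2 - 6*x - 9.
∫_{-1}^{1} of each monomial x^k gives [2/(k+1) if k even, 0 if k odd]. Integrating term-by-term (or equivalently evaluating the antiderivative F(x) = -x^6 + 13*x^5/5 + x^4/4 + x^3 - 3*x^2 - 9*x at the endpoints):
  F(1) − F(−1) = -183/20 − (33/20) = -54/5.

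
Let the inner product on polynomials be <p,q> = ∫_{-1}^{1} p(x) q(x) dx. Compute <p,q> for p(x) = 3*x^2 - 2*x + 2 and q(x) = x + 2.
<p,q> = 32/3

Expand the product: p(x)·q(x) = 3*x^3 + 4*x^2 - 2*x + 4.
∫_{-1}^{1} of each monomial x^k gives [2/(k+1) if k even, 0 if k odd]. Integrating term-by-term (or equivalently evaluating the antiderivative F(x) = 3*x^4/4 + 4*x^3/3 - x^2 + 4*x at the endpoints):
  F(1) − F(−1) = 61/12 − (-67/12) = 32/3.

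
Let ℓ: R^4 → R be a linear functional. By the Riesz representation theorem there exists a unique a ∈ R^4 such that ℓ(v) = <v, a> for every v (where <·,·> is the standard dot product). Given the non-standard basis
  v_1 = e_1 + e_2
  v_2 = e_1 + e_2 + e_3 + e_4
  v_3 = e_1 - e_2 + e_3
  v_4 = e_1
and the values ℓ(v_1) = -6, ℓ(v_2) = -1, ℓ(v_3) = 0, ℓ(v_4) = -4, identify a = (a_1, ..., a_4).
a = (-4, -2, 2, 3)

Write a = (a_1, ..., a_4) in the standard basis. For each basis vector v_i, ℓ(v_i) = <v_i, a> is a linear equation in the a_j's. Collect the n equations into a matrix system V a = ℓ, where row i of V is v_i (expressed in the standard basis). Since V is invertible (lower-triangular with 1s on the diagonal, up to permutation), solve by back-substitution:
  V =
[[1, 1, 0, 0],
 [1, 1, 1, 1],
 [1, -1, 1, 0],
 [1, 0, 0, 0]]
  V a = (-6, -1, 0, -4)
Solving gives a = (-4, -2, 2, 3).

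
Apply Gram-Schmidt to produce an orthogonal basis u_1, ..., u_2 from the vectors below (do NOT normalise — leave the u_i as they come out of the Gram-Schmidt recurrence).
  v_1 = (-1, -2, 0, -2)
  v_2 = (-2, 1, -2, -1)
Orthogonal basis:
  u_1 = (-1, -2, 0, -2)
  u_2 = (-16/9, 13/9, -2, -5/9)

Apply the Gram-Schmidt recurrence
  u_1 = v_1
  u_i = v_i − Σ_{j<i} ((v_i · u_j) / (u_j · u_j)) · u_j.

Step by step this gives:
  u_1 = (-1, -2, 0, -2)
  u_2 = (-16/9, 13/9, -2, -5/9)

Orthogonality check:
  u_2 · u_1 = 0 (should be 0)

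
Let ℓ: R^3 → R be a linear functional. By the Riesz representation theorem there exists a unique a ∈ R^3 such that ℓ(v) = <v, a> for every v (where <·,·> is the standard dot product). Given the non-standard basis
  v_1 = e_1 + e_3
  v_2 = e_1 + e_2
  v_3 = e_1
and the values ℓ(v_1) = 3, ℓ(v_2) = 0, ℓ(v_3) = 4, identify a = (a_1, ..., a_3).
a = (4, -4, -1)

Write a = (a_1, ..., a_3) in the standard basis. For each basis vector v_i, ℓ(v_i) = <v_i, a> is a linear equation in the a_j's. Collect the n equations into a matrix system V a = ℓ, where row i of V is v_i (expressed in the standard basis). Since V is invertible (lower-triangular with 1s on the diagonal, up to permutation), solve by back-substitution:
  V =
[[1, 0, 1],
 [1, 1, 0],
 [1, 0, 0]]
  V a = (3, 0, 4)
Solving gives a = (4, -4, -1).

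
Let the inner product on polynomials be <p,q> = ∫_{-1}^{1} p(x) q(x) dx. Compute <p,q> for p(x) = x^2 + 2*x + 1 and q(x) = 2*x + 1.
<p,q> = 16/3

Expand the product: p(x)·q(x) = 2*x^3 + 5*x^2 + 4*x + 1.
∫_{-1}^{1} of each monomial x^k gives [2/(k+1) if k even, 0 if k odd]. Integrating term-by-term (or equivalently evaluating the antiderivative F(x) = x^4/2 + 5*x^3/3 + 2*x^2 + x at the endpoints):
  F(1) − F(−1) = 31/6 − (-1/6) = 16/3.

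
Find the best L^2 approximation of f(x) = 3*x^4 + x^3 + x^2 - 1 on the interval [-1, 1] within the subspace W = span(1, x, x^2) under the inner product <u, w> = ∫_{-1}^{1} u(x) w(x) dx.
g(x) = 25*x^2/7 + 3*x/5 - 44/35

The best approximation g ∈ W is the orthogonal projection of f onto W. Writing g = a_0 + a_1 x + a_2 x^2, the coefficients solve the normal equations G · a = b where
  G_{ij} = <φ_i, φ_j> and b_i = <f, φ_i>, with φ_0 = 1, φ_1 = x, φ_2 = x^2.
G =
  [2, 0, 2/3]
  [0, 2/3, 0]
  [2/3, 0, 2/5],
b = (-2/15, 2/5, 62/105).
Solving gives a_0 = -44/35, a_1 = 3/5, a_2 = 25/7, so
  g(x) = 25*x^2/7 + 3*x/5 - 44/35.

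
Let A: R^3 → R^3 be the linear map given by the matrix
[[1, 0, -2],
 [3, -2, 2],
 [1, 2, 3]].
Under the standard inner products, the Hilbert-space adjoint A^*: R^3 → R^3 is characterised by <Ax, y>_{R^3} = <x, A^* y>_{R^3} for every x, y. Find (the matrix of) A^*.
A^* = A^T =
[[1, 3, 1],
 [0, -2, 2],
 [-2, 2, 3]]

For real matrices with standard dot products, the defining identity <Ax, y> = <x, A^* y> gives (Ax)^T y = x^T (A^*) y, i.e. x^T A^T y = x^T (A^*) y. Since this holds for all x, y, we must have A^* = A^T. Therefore
A^* =
[[1, 3, 1],
 [0, -2, 2],
 [-2, 2, 3]].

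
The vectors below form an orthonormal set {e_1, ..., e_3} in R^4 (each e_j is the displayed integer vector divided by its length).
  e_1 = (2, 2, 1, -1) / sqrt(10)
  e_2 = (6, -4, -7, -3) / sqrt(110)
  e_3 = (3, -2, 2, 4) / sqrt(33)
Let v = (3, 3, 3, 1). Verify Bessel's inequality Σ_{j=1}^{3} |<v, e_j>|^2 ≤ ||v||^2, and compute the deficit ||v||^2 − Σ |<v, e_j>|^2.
Σ |<v, e_j>|^2 = 83/3; ||v||^2 = 28; deficit = 1/3

Write each e_j = u_j / sqrt(<u_j, u_j>) where u_j is the displayed integer vector. Then <v, e_j> = <v, u_j> / sqrt(<u_j, u_j>), so |<v, e_j>|^2 = <v, u_j>^2 / <u_j, u_j>.
Coefficients: <v, e_1> = 14/sqrt(10), <v, e_2> = -18/sqrt(110), <v, e_3> = 13/sqrt(33).
Square and sum: Σ |<v, e_j>|^2 = 83/3.
Compute ||v||^2 = v·v = 28.
Deficit = 28 − 83/3 = 1/3 ≥ 0, confirming Bessel's inequality. (The deficit equals ||v − Σ <v,e_j> e_j||^2, the squared distance from v to span{e_j}.)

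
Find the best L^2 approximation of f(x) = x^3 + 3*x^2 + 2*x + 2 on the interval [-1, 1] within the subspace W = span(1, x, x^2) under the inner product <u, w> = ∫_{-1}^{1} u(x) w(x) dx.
g(x) = 3*x^2 + 13*x/5 + 2

The best approximation g ∈ W is the orthogonal projection of f onto W. Writing g = a_0 + a_1 x + a_2 x^2, the coefficients solve the normal equations G · a = b where
  G_{ij} = <φ_i, φ_j> and b_i = <f, φ_i>, with φ_0 = 1, φ_1 = x, φ_2 = x^2.
G =
  [2, 0, 2/3]
  [0, 2/3, 0]
  [2/3, 0, 2/5],
b = (6, 26/15, 38/15).
Solving gives a_0 = 2, a_1 = 13/5, a_2 = 3, so
  g(x) = 3*x^2 + 13*x/5 + 2.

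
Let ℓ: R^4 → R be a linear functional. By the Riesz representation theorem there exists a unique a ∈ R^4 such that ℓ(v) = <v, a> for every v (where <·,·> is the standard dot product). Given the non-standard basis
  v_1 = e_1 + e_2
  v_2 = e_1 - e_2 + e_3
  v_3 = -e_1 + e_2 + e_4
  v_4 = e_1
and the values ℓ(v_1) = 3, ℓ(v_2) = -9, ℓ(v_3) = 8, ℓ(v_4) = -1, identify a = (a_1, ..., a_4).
a = (-1, 4, -4, 3)

Write a = (a_1, ..., a_4) in the standard basis. For each basis vector v_i, ℓ(v_i) = <v_i, a> is a linear equation in the a_j's. Collect the n equations into a matrix system V a = ℓ, where row i of V is v_i (expressed in the standard basis). Since V is invertible (lower-triangular with 1s on the diagonal, up to permutation), solve by back-substitution:
  V =
[[1, 1, 0, 0],
 [1, -1, 1, 0],
 [-1, 1, 0, 1],
 [1, 0, 0, 0]]
  V a = (3, -9, 8, -1)
Solving gives a = (-1, 4, -4, 3).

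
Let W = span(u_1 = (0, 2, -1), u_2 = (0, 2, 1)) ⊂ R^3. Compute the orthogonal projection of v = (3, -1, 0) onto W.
proj_W(v) = (0, -1, 0)

Set up U = [u_1 | ... | u_2] ∈ R^(3×2). The projector onto W = col(U) is P = U (U^T U)^(-1) U^T.
Compute U^T U =
  [5, 3]
  [3, 5],
and U^T v = (-2, -2).
Solve U^T U · c = U^T v for the coefficients: c = (-1/4, -1/4). The projection is proj_W(v) = U c.
Check: (v - proj_W(v)) · u_1 = 0  (should be 0).
Check: (v - proj_W(v)) · u_2 = 0  (should be 0).
Result: proj_W(v) = (0, -1, 0).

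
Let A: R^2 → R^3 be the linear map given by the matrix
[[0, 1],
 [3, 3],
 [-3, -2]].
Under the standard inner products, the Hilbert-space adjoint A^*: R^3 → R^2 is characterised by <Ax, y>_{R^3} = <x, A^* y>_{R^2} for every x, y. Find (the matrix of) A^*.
A^* = A^T =
[[0, 3, -3],
 [1, 3, -2]]

For real matrices with standard dot products, the defining identity <Ax, y> = <x, A^* y> gives (Ax)^T y = x^T (A^*) y, i.e. x^T A^T y = x^T (A^*) y. Since this holds for all x, y, we must have A^* = A^T. Therefore
A^* =
[[0, 3, -3],
 [1, 3, -2]].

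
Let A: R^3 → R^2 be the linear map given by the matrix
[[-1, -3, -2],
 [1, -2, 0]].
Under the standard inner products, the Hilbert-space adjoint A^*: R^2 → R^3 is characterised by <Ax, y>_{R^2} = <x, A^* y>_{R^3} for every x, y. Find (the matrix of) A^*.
A^* = A^T =
[[-1, 1],
 [-3, -2],
 [-2, 0]]

For real matrices with standard dot products, the defining identity <Ax, y> = <x, A^* y> gives (Ax)^T y = x^T (A^*) y, i.e. x^T A^T y = x^T (A^*) y. Since this holds for all x, y, we must have A^* = A^T. Therefore
A^* =
[[-1, 1],
 [-3, -2],
 [-2, 0]].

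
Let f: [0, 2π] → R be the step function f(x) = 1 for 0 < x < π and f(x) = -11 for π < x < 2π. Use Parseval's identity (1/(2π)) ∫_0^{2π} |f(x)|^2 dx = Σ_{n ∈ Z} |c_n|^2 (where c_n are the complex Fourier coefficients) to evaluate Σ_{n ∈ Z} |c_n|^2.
Σ |c_n|^2 = 61

Parseval equates the L^2 energy of f (normalised by 1/(2π)) with the ℓ^2 sum of its Fourier coefficients: (1/(2π)) ∫_0^{2π} |f|^2 = Σ |c_n|^2.
Compute the left side: (1/(2π)) [∫_0^π 1^2 dx + ∫_π^{2π} (-11)^2 dx] = (1/(2π)) · (1π + 121π) = (1 + 121)/2 = 61.
So Σ_{n ∈ Z} |c_n|^2 = 61.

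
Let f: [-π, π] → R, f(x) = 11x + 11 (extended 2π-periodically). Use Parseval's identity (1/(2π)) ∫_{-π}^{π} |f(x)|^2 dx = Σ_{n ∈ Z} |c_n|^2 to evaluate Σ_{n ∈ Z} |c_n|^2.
Σ |c_n|^2 = 121π^2/3 + 121

Expand and integrate term by term over [-π, π]:
  ∫ (11x)^2 dx = 121·(2π^3/3); ∫ 2·11·(11)·x dx = 0 (odd integrand); ∫ 11^2 dx = 121·2π.
So (1/(2π)) ∫_{-π}^{π} (11x + 11)^2 dx = 121π^2/3 + 121 = 121π^2/3 + 121.
Parseval ⇒ Σ |c_n|^2 = 121π^2/3 + 121.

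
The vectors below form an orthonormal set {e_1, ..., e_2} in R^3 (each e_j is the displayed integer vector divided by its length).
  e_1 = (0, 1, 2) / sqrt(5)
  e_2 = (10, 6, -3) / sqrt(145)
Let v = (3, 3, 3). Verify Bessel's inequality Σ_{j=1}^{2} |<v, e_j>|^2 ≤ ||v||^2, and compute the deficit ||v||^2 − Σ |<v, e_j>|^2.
Σ |<v, e_j>|^2 = 774/29; ||v||^2 = 27; deficit = 9/29

Write each e_j = u_j / sqrt(<u_j, u_j>) where u_j is the displayed integer vector. Then <v, e_j> = <v, u_j> / sqrt(<u_j, u_j>), so |<v, e_j>|^2 = <v, u_j>^2 / <u_j, u_j>.
Coefficients: <v, e_1> = 9/sqrt(5), <v, e_2> = 39/sqrt(145).
Square and sum: Σ |<v, e_j>|^2 = 774/29.
Compute ||v||^2 = v·v = 27.
Deficit = 27 − 774/29 = 9/29 ≥ 0, confirming Bessel's inequality. (The deficit equals ||v − Σ <v,e_j> e_j||^2, the squared distance from v to span{e_j}.)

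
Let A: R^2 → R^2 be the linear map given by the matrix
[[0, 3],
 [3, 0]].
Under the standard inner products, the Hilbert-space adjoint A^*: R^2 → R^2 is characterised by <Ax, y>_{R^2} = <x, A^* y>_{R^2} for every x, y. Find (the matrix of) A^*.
A^* = A^T =
[[0, 3],
 [3, 0]]

For real matrices with standard dot products, the defining identity <Ax, y> = <x, A^* y> gives (Ax)^T y = x^T (A^*) y, i.e. x^T A^T y = x^T (A^*) y. Since this holds for all x, y, we must have A^* = A^T. Therefore
A^* =
[[0, 3],
 [3, 0]].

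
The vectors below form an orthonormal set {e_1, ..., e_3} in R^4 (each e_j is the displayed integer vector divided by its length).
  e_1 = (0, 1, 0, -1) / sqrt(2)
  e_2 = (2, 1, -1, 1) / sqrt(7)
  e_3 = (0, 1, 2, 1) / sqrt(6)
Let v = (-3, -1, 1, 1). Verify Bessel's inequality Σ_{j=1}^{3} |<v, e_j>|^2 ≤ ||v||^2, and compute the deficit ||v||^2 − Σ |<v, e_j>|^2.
Σ |<v, e_j>|^2 = 29/3; ||v||^2 = 12; deficit = 7/3

Write each e_j = u_j / sqrt(<u_j, u_j>) where u_j is the displayed integer vector. Then <v, e_j> = <v, u_j> / sqrt(<u_j, u_j>), so |<v, e_j>|^2 = <v, u_j>^2 / <u_j, u_j>.
Coefficients: <v, e_1> = -2/sqrt(2), <v, e_2> = -7/sqrt(7), <v, e_3> = 2/sqrt(6).
Square and sum: Σ |<v, e_j>|^2 = 29/3.
Compute ||v||^2 = v·v = 12.
Deficit = 12 − 29/3 = 7/3 ≥ 0, confirming Bessel's inequality. (The deficit equals ||v − Σ <v,e_j> e_j||^2, the squared distance from v to span{e_j}.)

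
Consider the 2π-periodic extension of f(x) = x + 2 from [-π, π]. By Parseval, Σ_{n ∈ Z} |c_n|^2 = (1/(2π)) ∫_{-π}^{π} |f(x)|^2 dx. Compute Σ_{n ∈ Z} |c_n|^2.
Σ |c_n|^2 = π^2/3 + 4

Expand and integrate term by term over [-π, π]:
  ∫ (x)^2 dx = 1·(2π^3/3); ∫ 2·1·(2)·x dx = 0 (odd integrand); ∫ 2^2 dx = 4·2π.
So (1/(2π)) ∫_{-π}^{π} (x + 2)^2 dx = 1π^2/3 + 4 = π^2/3 + 4.
Parseval ⇒ Σ |c_n|^2 = π^2/3 + 4.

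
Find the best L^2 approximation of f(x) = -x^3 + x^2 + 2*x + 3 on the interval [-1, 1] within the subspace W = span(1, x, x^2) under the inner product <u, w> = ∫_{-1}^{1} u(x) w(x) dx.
g(x) = x^2 + 7*x/5 + 3

The best approximation g ∈ W is the orthogonal projection of f onto W. Writing g = a_0 + a_1 x + a_2 x^2, the coefficients solve the normal equations G · a = b where
  G_{ij} = <φ_i, φ_j> and b_i = <f, φ_i>, with φ_0 = 1, φ_1 = x, φ_2 = x^2.
G =
  [2, 0, 2/3]
  [0, 2/3, 0]
  [2/3, 0, 2/5],
b = (20/3, 14/15, 12/5).
Solving gives a_0 = 3, a_1 = 7/5, a_2 = 1, so
  g(x) = x^2 + 7*x/5 + 3.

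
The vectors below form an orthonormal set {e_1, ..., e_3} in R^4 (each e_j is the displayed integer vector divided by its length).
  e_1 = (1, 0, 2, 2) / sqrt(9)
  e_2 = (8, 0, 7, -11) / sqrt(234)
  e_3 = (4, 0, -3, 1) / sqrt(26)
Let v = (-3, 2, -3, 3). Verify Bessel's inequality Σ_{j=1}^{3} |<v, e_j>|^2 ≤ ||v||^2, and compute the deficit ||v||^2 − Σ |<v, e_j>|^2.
Σ |<v, e_j>|^2 = 27; ||v||^2 = 31; deficit = 4

Write each e_j = u_j / sqrt(<u_j, u_j>) where u_j is the displayed integer vector. Then <v, e_j> = <v, u_j> / sqrt(<u_j, u_j>), so |<v, e_j>|^2 = <v, u_j>^2 / <u_j, u_j>.
Coefficients: <v, e_1> = -3/sqrt(9), <v, e_2> = -78/sqrt(234), <v, e_3> = 0/sqrt(26).
Square and sum: Σ |<v, e_j>|^2 = 27.
Compute ||v||^2 = v·v = 31.
Deficit = 31 − 27 = 4 ≥ 0, confirming Bessel's inequality. (The deficit equals ||v − Σ <v,e_j> e_j||^2, the squared distance from v to span{e_j}.)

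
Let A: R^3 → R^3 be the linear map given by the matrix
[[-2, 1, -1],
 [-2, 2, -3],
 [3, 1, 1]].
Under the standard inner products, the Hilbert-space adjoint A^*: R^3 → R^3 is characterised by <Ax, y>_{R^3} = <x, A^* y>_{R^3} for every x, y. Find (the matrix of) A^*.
A^* = A^T =
[[-2, -2, 3],
 [1, 2, 1],
 [-1, -3, 1]]

For real matrices with standard dot products, the defining identity <Ax, y> = <x, A^* y> gives (Ax)^T y = x^T (A^*) y, i.e. x^T A^T y = x^T (A^*) y. Since this holds for all x, y, we must have A^* = A^T. Therefore
A^* =
[[-2, -2, 3],
 [1, 2, 1],
 [-1, -3, 1]].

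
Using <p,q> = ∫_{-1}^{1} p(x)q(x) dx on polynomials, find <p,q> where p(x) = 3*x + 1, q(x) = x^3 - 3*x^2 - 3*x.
<p,q> = -34/5

Expand the product: p(x)·q(x) = 3*x^4 - 8*x^3 - 12*x^2 - 3*x.
∫_{-1}^{1} of each monomial x^k gives [2/(k+1) if k even, 0 if k odd]. Integrating term-by-term (or equivalently evaluating the antiderivative F(x) = 3*x^5/5 - 2*x^4 - 4*x^3 - 3*x^2/2 at the endpoints):
  F(1) − F(−1) = -69/10 − (-1/10) = -34/5.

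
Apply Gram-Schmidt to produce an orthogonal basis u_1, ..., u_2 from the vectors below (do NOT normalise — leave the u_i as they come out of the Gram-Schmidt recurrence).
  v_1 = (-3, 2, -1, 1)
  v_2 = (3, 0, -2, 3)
Orthogonal basis:
  u_1 = (-3, 2, -1, 1)
  u_2 = (11/5, 8/15, -34/15, 49/15)

Apply the Gram-Schmidt recurrence
  u_1 = v_1
  u_i = v_i − Σ_{j<i} ((v_i · u_j) / (u_j · u_j)) · u_j.

Step by step this gives:
  u_1 = (-3, 2, -1, 1)
  u_2 = (11/5, 8/15, -34/15, 49/15)

Orthogonality check:
  u_2 · u_1 = 0 (should be 0)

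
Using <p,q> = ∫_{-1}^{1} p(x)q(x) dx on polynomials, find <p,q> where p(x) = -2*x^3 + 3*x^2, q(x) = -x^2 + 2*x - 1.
<p,q> = -24/5

Expand the product: p(x)·q(x) = 2*x^5 - 7*x^4 + 8*x^3 - 3*x^2.
∫_{-1}^{1} of each monomial x^k gives [2/(k+1) if k even, 0 if k odd]. Integrating term-by-term (or equivalently evaluating the antiderivative F(x) = x^6/3 - 7*x^5/5 + 2*x^4 - x^3 at the endpoints):
  F(1) − F(−1) = -1/15 − (71/15) = -24/5.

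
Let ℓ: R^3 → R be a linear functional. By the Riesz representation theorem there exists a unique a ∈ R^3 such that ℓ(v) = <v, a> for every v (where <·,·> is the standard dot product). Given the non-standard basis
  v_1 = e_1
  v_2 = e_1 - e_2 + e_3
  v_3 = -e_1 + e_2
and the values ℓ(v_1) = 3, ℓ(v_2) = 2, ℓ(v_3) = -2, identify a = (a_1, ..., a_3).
a = (3, 1, 0)

Write a = (a_1, ..., a_3) in the standard basis. For each basis vector v_i, ℓ(v_i) = <v_i, a> is a linear equation in the a_j's. Collect the n equations into a matrix system V a = ℓ, where row i of V is v_i (expressed in the standard basis). Since V is invertible (lower-triangular with 1s on the diagonal, up to permutation), solve by back-substitution:
  V =
[[1, 0, 0],
 [1, -1, 1],
 [-1, 1, 0]]
  V a = (3, 2, -2)
Solving gives a = (3, 1, 0).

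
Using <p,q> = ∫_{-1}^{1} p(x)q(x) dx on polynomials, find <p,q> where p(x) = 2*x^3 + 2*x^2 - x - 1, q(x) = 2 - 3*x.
<p,q> = -26/15

Expand the product: p(x)·q(x) = -6*x^4 - 2*x^3 + 7*x^2 + x - 2.
∫_{-1}^{1} of each monomial x^k gives [2/(k+1) if k even, 0 if k odd]. Integrating term-by-term (or equivalently evaluating the antiderivative F(x) = -6*x^5/5 - x^4/2 + 7*x^3/3 + x^2/2 - 2*x at the endpoints):
  F(1) − F(−1) = -13/15 − (13/15) = -26/15.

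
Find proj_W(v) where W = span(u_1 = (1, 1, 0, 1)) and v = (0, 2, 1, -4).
proj_W(v) = (-2/3, -2/3, 0, -2/3)

Set up U = [u_1 | ... | u_1] ∈ R^(4×1). The projector onto W = col(U) is P = U (U^T U)^(-1) U^T.
Compute U^T U =
  [3],
and U^T v = (-2).
Solve U^T U · c = U^T v for the coefficients: c = (-2/3). The projection is proj_W(v) = U c.
Check: (v - proj_W(v)) · u_1 = 0  (should be 0).
Result: proj_W(v) = (-2/3, -2/3, 0, -2/3).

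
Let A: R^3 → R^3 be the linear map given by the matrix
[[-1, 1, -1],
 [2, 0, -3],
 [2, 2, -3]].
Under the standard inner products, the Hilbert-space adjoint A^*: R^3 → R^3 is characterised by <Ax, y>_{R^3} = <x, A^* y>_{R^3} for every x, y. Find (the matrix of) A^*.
A^* = A^T =
[[-1, 2, 2],
 [1, 0, 2],
 [-1, -3, -3]]

For real matrices with standard dot products, the defining identity <Ax, y> = <x, A^* y> gives (Ax)^T y = x^T (A^*) y, i.e. x^T A^T y = x^T (A^*) y. Since this holds for all x, y, we must have A^* = A^T. Therefore
A^* =
[[-1, 2, 2],
 [1, 0, 2],
 [-1, -3, -3]].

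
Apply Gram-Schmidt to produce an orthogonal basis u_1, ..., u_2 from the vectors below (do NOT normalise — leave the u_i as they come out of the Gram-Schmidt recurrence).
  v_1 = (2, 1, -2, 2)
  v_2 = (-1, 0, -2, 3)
Orthogonal basis:
  u_1 = (2, 1, -2, 2)
  u_2 = (-29/13, -8/13, -10/13, 23/13)

Apply the Gram-Schmidt recurrence
  u_1 = v_1
  u_i = v_i − Σ_{j<i} ((v_i · u_j) / (u_j · u_j)) · u_j.

Step by step this gives:
  u_1 = (2, 1, -2, 2)
  u_2 = (-29/13, -8/13, -10/13, 23/13)

Orthogonality check:
  u_2 · u_1 = 0 (should be 0)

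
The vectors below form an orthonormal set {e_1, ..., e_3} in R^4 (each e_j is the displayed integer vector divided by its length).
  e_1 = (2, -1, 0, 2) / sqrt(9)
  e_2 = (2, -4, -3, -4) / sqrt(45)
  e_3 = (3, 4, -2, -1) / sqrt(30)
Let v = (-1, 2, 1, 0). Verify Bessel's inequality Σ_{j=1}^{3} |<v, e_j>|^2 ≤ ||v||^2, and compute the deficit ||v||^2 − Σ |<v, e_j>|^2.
Σ |<v, e_j>|^2 = 35/6; ||v||^2 = 6; deficit = 1/6

Write each e_j = u_j / sqrt(<u_j, u_j>) where u_j is the displayed integer vector. Then <v, e_j> = <v, u_j> / sqrt(<u_j, u_j>), so |<v, e_j>|^2 = <v, u_j>^2 / <u_j, u_j>.
Coefficients: <v, e_1> = -4/sqrt(9), <v, e_2> = -13/sqrt(45), <v, e_3> = 3/sqrt(30).
Square and sum: Σ |<v, e_j>|^2 = 35/6.
Compute ||v||^2 = v·v = 6.
Deficit = 6 − 35/6 = 1/6 ≥ 0, confirming Bessel's inequality. (The deficit equals ||v − Σ <v,e_j> e_j||^2, the squared distance from v to span{e_j}.)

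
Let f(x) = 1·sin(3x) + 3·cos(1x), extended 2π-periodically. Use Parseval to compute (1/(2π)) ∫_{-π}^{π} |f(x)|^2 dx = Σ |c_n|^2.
Σ |c_n|^2 = 5

Expand |f|^2 and use orthogonality of {sin(nx), cos(mx)} on [-π, π]:
  ∫_{-π}^{π} sin(nx)^2 dx = π, ∫ cos(mx)^2 dx = π, and cross terms integrate to 0.
So ∫_{-π}^{π} f(x)^2 dx = 1^2 · π + 3^2 · π = (1 + 9)π.
Divide by 2π: (1 + 9)/2 = 5.
By Parseval, this equals Σ |c_n|^2.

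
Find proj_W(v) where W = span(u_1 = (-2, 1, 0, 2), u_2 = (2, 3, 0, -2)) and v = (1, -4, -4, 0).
proj_W(v) = (1/2, -4, 0, -1/2)

Set up U = [u_1 | ... | u_2] ∈ R^(4×2). The projector onto W = col(U) is P = U (U^T U)^(-1) U^T.
Compute U^T U =
  [9, -5]
  [-5, 17],
and U^T v = (-6, -10).
Solve U^T U · c = U^T v for the coefficients: c = (-19/16, -15/16). The projection is proj_W(v) = U c.
Check: (v - proj_W(v)) · u_1 = 0  (should be 0).
Check: (v - proj_W(v)) · u_2 = 0  (should be 0).
Result: proj_W(v) = (1/2, -4, 0, -1/2).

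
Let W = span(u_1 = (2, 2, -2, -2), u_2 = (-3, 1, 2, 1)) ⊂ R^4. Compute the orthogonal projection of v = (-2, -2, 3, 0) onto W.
proj_W(v) = (-2, -10/7, 13/7, 12/7)

Set up U = [u_1 | ... | u_2] ∈ R^(4×2). The projector onto W = col(U) is P = U (U^T U)^(-1) U^T.
Compute U^T U =
  [16, -10]
  [-10, 15],
and U^T v = (-14, 10).
Solve U^T U · c = U^T v for the coefficients: c = (-11/14, 1/7). The projection is proj_W(v) = U c.
Check: (v - proj_W(v)) · u_1 = 0  (should be 0).
Check: (v - proj_W(v)) · u_2 = 0  (should be 0).
Result: proj_W(v) = (-2, -10/7, 13/7, 12/7).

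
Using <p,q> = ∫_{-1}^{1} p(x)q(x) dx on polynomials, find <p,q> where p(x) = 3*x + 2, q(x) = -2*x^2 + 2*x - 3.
<p,q> = -32/3

Expand the product: p(x)·q(x) = -6*x^3 + 2*x^2 - 5*x - 6.
∫_{-1}^{1} of each monomial x^k gives [2/(k+1) if k even, 0 if k odd]. Integrating term-by-term (or equivalently evaluating the antiderivative F(x) = -3*x^4/2 + 2*x^3/3 - 5*x^2/2 - 6*x at the endpoints):
  F(1) − F(−1) = -28/3 − (4/3) = -32/3.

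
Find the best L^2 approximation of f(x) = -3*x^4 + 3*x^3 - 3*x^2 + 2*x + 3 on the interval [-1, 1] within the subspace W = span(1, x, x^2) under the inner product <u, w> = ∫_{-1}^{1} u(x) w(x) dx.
g(x) = -39*x^2/7 + 19*x/5 + 114/35

The best approximation g ∈ W is the orthogonal projection of f onto W. Writing g = a_0 + a_1 x + a_2 x^2, the coefficients solve the normal equations G · a = b where
  G_{ij} = <φ_i, φ_j> and b_i = <f, φ_i>, with φ_0 = 1, φ_1 = x, φ_2 = x^2.
G =
  [2, 0, 2/3]
  [0, 2/3, 0]
  [2/3, 0, 2/5],
b = (14/5, 38/15, -2/35).
Solving gives a_0 = 114/35, a_1 = 19/5, a_2 = -39/7, so
  g(x) = -39*x^2/7 + 19*x/5 + 114/35.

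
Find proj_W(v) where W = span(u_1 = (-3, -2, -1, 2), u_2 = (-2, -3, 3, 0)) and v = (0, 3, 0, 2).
proj_W(v) = (59/105, 358/315, -67/45, 74/315)

Set up U = [u_1 | ... | u_2] ∈ R^(4×2). The projector onto W = col(U) is P = U (U^T U)^(-1) U^T.
Compute U^T U =
  [18, 9]
  [9, 22],
and U^T v = (-2, -9).
Solve U^T U · c = U^T v for the coefficients: c = (37/315, -16/35). The projection is proj_W(v) = U c.
Check: (v - proj_W(v)) · u_1 = 0  (should be 0).
Check: (v - proj_W(v)) · u_2 = 0  (should be 0).
Result: proj_W(v) = (59/105, 358/315, -67/45, 74/315).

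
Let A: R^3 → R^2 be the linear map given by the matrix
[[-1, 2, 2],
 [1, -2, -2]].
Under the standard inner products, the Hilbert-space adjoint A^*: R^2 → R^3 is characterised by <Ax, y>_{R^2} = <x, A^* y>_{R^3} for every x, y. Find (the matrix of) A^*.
A^* = A^T =
[[-1, 1],
 [2, -2],
 [2, -2]]

For real matrices with standard dot products, the defining identity <Ax, y> = <x, A^* y> gives (Ax)^T y = x^T (A^*) y, i.e. x^T A^T y = x^T (A^*) y. Since this holds for all x, y, we must have A^* = A^T. Therefore
A^* =
[[-1, 1],
 [2, -2],
 [2, -2]].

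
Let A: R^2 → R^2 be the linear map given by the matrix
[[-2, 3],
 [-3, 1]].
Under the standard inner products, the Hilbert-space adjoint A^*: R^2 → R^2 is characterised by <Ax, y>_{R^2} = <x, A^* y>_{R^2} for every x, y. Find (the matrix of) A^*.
A^* = A^T =
[[-2, -3],
 [3, 1]]

For real matrices with standard dot products, the defining identity <Ax, y> = <x, A^* y> gives (Ax)^T y = x^T (A^*) y, i.e. x^T A^T y = x^T (A^*) y. Since this holds for all x, y, we must have A^* = A^T. Therefore
A^* =
[[-2, -3],
 [3, 1]].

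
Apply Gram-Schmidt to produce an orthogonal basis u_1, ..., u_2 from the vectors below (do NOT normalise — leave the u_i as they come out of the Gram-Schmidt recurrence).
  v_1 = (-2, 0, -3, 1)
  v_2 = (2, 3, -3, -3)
Orthogonal basis:
  u_1 = (-2, 0, -3, 1)
  u_2 = (16/7, 3, -18/7, -22/7)

Apply the Gram-Schmidt recurrence
  u_1 = v_1
  u_i = v_i − Σ_{j<i} ((v_i · u_j) / (u_j · u_j)) · u_j.

Step by step this gives:
  u_1 = (-2, 0, -3, 1)
  u_2 = (16/7, 3, -18/7, -22/7)

Orthogonality check:
  u_2 · u_1 = 0 (should be 0)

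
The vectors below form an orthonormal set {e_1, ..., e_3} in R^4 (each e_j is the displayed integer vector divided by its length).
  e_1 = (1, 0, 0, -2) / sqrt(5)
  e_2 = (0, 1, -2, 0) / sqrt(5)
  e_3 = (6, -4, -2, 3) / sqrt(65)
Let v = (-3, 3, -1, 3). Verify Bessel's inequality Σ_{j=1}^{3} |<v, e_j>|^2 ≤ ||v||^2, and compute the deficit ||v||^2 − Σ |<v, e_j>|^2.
Σ |<v, e_j>|^2 = 1739/65; ||v||^2 = 28; deficit = 81/65

Write each e_j = u_j / sqrt(<u_j, u_j>) where u_j is the displayed integer vector. Then <v, e_j> = <v, u_j> / sqrt(<u_j, u_j>), so |<v, e_j>|^2 = <v, u_j>^2 / <u_j, u_j>.
Coefficients: <v, e_1> = -9/sqrt(5), <v, e_2> = 5/sqrt(5), <v, e_3> = -19/sqrt(65).
Square and sum: Σ |<v, e_j>|^2 = 1739/65.
Compute ||v||^2 = v·v = 28.
Deficit = 28 − 1739/65 = 81/65 ≥ 0, confirming Bessel's inequality. (The deficit equals ||v − Σ <v,e_j> e_j||^2, the squared distance from v to span{e_j}.)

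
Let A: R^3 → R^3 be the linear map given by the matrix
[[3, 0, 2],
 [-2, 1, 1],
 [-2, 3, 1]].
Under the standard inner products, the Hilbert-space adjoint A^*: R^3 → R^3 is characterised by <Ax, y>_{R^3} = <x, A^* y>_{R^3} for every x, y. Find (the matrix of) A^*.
A^* = A^T =
[[3, -2, -2],
 [0, 1, 3],
 [2, 1, 1]]

For real matrices with standard dot products, the defining identity <Ax, y> = <x, A^* y> gives (Ax)^T y = x^T (A^*) y, i.e. x^T A^T y = x^T (A^*) y. Since this holds for all x, y, we must have A^* = A^T. Therefore
A^* =
[[3, -2, -2],
 [0, 1, 3],
 [2, 1, 1]].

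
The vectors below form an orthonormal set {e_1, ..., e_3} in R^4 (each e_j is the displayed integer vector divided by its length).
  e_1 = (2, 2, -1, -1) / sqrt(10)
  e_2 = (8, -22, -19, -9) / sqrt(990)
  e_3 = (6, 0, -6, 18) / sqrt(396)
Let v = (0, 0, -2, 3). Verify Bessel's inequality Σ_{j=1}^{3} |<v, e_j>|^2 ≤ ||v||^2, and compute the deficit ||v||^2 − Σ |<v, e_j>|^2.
Σ |<v, e_j>|^2 = 101/9; ||v||^2 = 13; deficit = 16/9

Write each e_j = u_j / sqrt(<u_j, u_j>) where u_j is the displayed integer vector. Then <v, e_j> = <v, u_j> / sqrt(<u_j, u_j>), so |<v, e_j>|^2 = <v, u_j>^2 / <u_j, u_j>.
Coefficients: <v, e_1> = -1/sqrt(10), <v, e_2> = 11/sqrt(990), <v, e_3> = 66/sqrt(396).
Square and sum: Σ |<v, e_j>|^2 = 101/9.
Compute ||v||^2 = v·v = 13.
Deficit = 13 − 101/9 = 16/9 ≥ 0, confirming Bessel's inequality. (The deficit equals ||v − Σ <v,e_j> e_j||^2, the squared distance from v to span{e_j}.)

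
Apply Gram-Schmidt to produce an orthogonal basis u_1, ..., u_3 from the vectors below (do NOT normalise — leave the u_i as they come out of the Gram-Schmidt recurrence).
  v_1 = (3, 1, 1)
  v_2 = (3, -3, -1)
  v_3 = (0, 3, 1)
Orthogonal basis:
  u_1 = (3, 1, 1)
  u_2 = (18/11, -38/11, -16/11)
  u_3 = (3/46, 9/46, -9/23)

Apply the Gram-Schmidt recurrence
  u_1 = v_1
  u_i = v_i − Σ_{j<i} ((v_i · u_j) / (u_j · u_j)) · u_j.

Step by step this gives:
  u_1 = (3, 1, 1)
  u_2 = (18/11, -38/11, -16/11)
  u_3 = (3/46, 9/46, -9/23)

Orthogonality check:
  u_2 · u_1 = 0 (should be 0)
  u_3 · u_1 = 0 (should be 0)
  u_3 · u_2 = 0 (should be 0)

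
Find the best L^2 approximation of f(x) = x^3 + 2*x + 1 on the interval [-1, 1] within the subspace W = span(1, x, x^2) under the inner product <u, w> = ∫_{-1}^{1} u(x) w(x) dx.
g(x) = 13*x/5 + 1

The best approximation g ∈ W is the orthogonal projection of f onto W. Writing g = a_0 + a_1 x + a_2 x^2, the coefficients solve the normal equations G · a = b where
  G_{ij} = <φ_i, φ_j> and b_i = <f, φ_i>, with φ_0 = 1, φ_1 = x, φ_2 = x^2.
G =
  [2, 0, 2/3]
  [0, 2/3, 0]
  [2/3, 0, 2/5],
b = (2, 26/15, 2/3).
Solving gives a_0 = 1, a_1 = 13/5, a_2 = 0, so
  g(x) = 13*x/5 + 1.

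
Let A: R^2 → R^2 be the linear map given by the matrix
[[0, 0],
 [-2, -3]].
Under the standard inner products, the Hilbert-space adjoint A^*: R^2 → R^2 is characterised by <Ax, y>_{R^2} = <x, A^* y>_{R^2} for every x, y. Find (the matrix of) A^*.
A^* = A^T =
[[0, -2],
 [0, -3]]

For real matrices with standard dot products, the defining identity <Ax, y> = <x, A^* y> gives (Ax)^T y = x^T (A^*) y, i.e. x^T A^T y = x^T (A^*) y. Since this holds for all x, y, we must have A^* = A^T. Therefore
A^* =
[[0, -2],
 [0, -3]].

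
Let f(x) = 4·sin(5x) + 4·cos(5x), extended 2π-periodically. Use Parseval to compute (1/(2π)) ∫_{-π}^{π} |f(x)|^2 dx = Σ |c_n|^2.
Σ |c_n|^2 = 16

Expand |f|^2 and use orthogonality of {sin(nx), cos(mx)} on [-π, π]:
  ∫_{-π}^{π} sin(nx)^2 dx = π, ∫ cos(mx)^2 dx = π, and cross terms integrate to 0.
So ∫_{-π}^{π} f(x)^2 dx = 4^2 · π + 4^2 · π = (16 + 16)π.
Divide by 2π: (16 + 16)/2 = 16.
By Parseval, this equals Σ |c_n|^2.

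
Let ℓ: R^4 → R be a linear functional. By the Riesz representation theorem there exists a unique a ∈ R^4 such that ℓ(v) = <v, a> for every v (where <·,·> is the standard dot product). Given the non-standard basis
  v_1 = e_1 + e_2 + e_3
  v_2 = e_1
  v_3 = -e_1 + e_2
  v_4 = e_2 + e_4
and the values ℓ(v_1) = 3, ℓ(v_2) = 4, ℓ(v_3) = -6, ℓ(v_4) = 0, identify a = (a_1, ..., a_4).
a = (4, -2, 1, 2)

Write a = (a_1, ..., a_4) in the standard basis. For each basis vector v_i, ℓ(v_i) = <v_i, a> is a linear equation in the a_j's. Collect the n equations into a matrix system V a = ℓ, where row i of V is v_i (expressed in the standard basis). Since V is invertible (lower-triangular with 1s on the diagonal, up to permutation), solve by back-substitution:
  V =
[[1, 1, 1, 0],
 [1, 0, 0, 0],
 [-1, 1, 0, 0],
 [0, 1, 0, 1]]
  V a = (3, 4, -6, 0)
Solving gives a = (4, -2, 1, 2).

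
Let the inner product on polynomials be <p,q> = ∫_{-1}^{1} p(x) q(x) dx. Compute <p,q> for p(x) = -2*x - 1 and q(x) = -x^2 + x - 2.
<p,q> = 10/3

Expand the product: p(x)·q(x) = 2*x^3 - x^2 + 3*x + 2.
∫_{-1}^{1} of each monomial x^k gives [2/(k+1) if k even, 0 if k odd]. Integrating term-by-term (or equivalently evaluating the antiderivative F(x) = x^4/2 - x^3/3 + 3*x^2/2 + 2*x at the endpoints):
  F(1) − F(−1) = 11/3 − (1/3) = 10/3.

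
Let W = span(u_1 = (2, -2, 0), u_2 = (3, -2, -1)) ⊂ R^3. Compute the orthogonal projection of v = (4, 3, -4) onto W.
proj_W(v) = (3, 2, -5)

Set up U = [u_1 | ... | u_2] ∈ R^(3×2). The projector onto W = col(U) is P = U (U^T U)^(-1) U^T.
Compute U^T U =
  [8, 10]
  [10, 14],
and U^T v = (2, 10).
Solve U^T U · c = U^T v for the coefficients: c = (-6, 5). The projection is proj_W(v) = U c.
Check: (v - proj_W(v)) · u_1 = 0  (should be 0).
Check: (v - proj_W(v)) · u_2 = 0  (should be 0).
Result: proj_W(v) = (3, 2, -5).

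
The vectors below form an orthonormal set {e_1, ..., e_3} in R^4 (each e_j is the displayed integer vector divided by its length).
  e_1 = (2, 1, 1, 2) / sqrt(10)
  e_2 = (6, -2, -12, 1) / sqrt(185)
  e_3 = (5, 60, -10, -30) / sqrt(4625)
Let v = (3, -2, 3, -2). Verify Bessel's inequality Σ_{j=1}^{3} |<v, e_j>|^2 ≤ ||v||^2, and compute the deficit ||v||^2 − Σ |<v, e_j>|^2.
Σ |<v, e_j>|^2 = 7/2; ||v||^2 = 26; deficit = 45/2

Write each e_j = u_j / sqrt(<u_j, u_j>) where u_j is the displayed integer vector. Then <v, e_j> = <v, u_j> / sqrt(<u_j, u_j>), so |<v, e_j>|^2 = <v, u_j>^2 / <u_j, u_j>.
Coefficients: <v, e_1> = 3/sqrt(10), <v, e_2> = -16/sqrt(185), <v, e_3> = -75/sqrt(4625).
Square and sum: Σ |<v, e_j>|^2 = 7/2.
Compute ||v||^2 = v·v = 26.
Deficit = 26 − 7/2 = 45/2 ≥ 0, confirming Bessel's inequality. (The deficit equals ||v − Σ <v,e_j> e_j||^2, the squared distance from v to span{e_j}.)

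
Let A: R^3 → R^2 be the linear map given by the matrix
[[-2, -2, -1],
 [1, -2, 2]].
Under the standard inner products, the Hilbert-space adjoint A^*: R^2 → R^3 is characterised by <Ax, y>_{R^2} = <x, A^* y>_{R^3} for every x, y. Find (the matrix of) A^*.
A^* = A^T =
[[-2, 1],
 [-2, -2],
 [-1, 2]]

For real matrices with standard dot products, the defining identity <Ax, y> = <x, A^* y> gives (Ax)^T y = x^T (A^*) y, i.e. x^T A^T y = x^T (A^*) y. Since this holds for all x, y, we must have A^* = A^T. Therefore
A^* =
[[-2, 1],
 [-2, -2],
 [-1, 2]].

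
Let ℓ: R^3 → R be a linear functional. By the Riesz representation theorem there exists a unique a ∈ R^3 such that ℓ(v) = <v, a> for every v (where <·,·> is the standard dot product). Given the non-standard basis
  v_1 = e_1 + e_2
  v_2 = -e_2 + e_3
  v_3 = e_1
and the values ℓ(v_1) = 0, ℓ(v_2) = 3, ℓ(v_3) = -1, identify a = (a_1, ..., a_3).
a = (-1, 1, 4)

Write a = (a_1, ..., a_3) in the standard basis. For each basis vector v_i, ℓ(v_i) = <v_i, a> is a linear equation in the a_j's. Collect the n equations into a matrix system V a = ℓ, where row i of V is v_i (expressed in the standard basis). Since V is invertible (lower-triangular with 1s on the diagonal, up to permutation), solve by back-substitution:
  V =
[[1, 1, 0],
 [0, -1, 1],
 [1, 0, 0]]
  V a = (0, 3, -1)
Solving gives a = (-1, 1, 4).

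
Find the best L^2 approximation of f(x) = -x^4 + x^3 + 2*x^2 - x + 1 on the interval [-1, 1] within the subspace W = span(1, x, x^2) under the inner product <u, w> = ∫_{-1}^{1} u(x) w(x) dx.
g(x) = 8*x^2/7 - 2*x/5 + 38/35

The best approximation g ∈ W is the orthogonal projection of f onto W. Writing g = a_0 + a_1 x + a_2 x^2, the coefficients solve the normal equations G · a = b where
  G_{ij} = <φ_i, φ_j> and b_i = <f, φ_i>, with φ_0 = 1, φ_1 = x, φ_2 = x^2.
G =
  [2, 0, 2/3]
  [0, 2/3, 0]
  [2/3, 0, 2/5],
b = (44/15, -4/15, 124/105).
Solving gives a_0 = 38/35, a_1 = -2/5, a_2 = 8/7, so
  g(x) = 8*x^2/7 - 2*x/5 + 38/35.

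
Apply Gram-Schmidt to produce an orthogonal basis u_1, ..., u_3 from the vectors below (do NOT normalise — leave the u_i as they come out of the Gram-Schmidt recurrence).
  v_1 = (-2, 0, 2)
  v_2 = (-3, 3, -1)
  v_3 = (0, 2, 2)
Orthogonal basis:
  u_1 = (-2, 0, 2)
  u_2 = (-2, 3, -2)
  u_3 = (21/17, 28/17, 21/17)

Apply the Gram-Schmidt recurrence
  u_1 = v_1
  u_i = v_i − Σ_{j<i} ((v_i · u_j) / (u_j · u_j)) · u_j.

Step by step this gives:
  u_1 = (-2, 0, 2)
  u_2 = (-2, 3, -2)
  u_3 = (21/17, 28/17, 21/17)

Orthogonality check:
  u_2 · u_1 = 0 (should be 0)
  u_3 · u_1 = 0 (should be 0)
  u_3 · u_2 = 0 (should be 0)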